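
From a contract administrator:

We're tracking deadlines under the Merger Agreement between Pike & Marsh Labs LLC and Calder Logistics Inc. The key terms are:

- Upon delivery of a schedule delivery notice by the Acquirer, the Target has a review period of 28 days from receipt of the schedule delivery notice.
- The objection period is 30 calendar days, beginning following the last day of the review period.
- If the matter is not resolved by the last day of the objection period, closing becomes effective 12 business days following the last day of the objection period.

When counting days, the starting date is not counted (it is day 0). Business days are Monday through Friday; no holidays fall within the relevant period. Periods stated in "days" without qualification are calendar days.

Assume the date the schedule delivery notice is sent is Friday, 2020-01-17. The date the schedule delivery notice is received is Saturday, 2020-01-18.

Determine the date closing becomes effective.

2020-04-01

The last day of the review period: 28 calendar days after 2020-01-18 is 2020-02-15.
The last day of the objection period: 30 calendar days after 2020-02-15 is 2020-03-16.
The date closing becomes effective: 12 business days after Monday, 2020-03-16, skipping weekends — Mar 17, Mar 18, Mar 19, Mar 20, …, Mar 30, Mar 31, Apr 1 — lands on Wednesday, 2020-04-01.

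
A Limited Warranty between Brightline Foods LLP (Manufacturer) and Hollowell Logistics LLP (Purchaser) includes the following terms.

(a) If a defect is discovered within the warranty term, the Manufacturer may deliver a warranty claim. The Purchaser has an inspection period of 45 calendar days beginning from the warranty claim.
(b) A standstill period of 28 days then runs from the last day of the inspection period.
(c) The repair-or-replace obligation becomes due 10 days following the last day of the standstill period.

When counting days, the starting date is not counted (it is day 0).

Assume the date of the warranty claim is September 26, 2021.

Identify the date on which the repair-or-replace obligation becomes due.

December 18, 2021

The last day of the inspection period: September 26, 2021 + 45 days = November 10, 2021.
The last day of the standstill period: 28 calendar days after November 10, 2021 is December 8, 2021.
The date on which the repair-or-replace obligation becomes due: 10 calendar days after December 8, 2021 is December 18, 2021.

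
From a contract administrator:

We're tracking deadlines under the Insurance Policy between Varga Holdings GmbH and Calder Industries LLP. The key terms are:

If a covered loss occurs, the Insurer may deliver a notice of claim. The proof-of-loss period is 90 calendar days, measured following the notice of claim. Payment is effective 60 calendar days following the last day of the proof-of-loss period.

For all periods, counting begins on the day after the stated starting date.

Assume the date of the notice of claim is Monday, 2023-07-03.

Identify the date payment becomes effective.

Adding 90 calendar days to 2023-07-03 gives 2023-10-01, which is the last day of the proof-of-loss period.
The date payment becomes effective: 2023-10-01 + 60 days = 2023-11-30.

2023-11-30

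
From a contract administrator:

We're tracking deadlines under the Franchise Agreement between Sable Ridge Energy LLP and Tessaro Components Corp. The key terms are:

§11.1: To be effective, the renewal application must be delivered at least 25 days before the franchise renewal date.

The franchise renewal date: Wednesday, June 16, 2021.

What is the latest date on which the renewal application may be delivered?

Counting back 25 calendar days from June 16, 2021 gives May 22, 2021.

May 22, 2021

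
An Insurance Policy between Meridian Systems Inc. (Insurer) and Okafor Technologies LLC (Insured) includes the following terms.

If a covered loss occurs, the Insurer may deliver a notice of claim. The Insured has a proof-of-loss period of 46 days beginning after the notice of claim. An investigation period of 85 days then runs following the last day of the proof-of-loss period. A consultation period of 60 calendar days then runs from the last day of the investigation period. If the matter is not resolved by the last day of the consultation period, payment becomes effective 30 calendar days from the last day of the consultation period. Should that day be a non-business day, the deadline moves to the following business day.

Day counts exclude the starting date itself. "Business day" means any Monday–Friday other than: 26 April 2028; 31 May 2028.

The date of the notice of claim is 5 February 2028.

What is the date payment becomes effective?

13 September 2028

The last day of the proof-of-loss period: 46 calendar days after 5 February 2028 is 22 March 2028.
The last day of the investigation period: 22 March 2028 + 85 days = 15 June 2028.
The last day of the consultation period: 15 June 2028 + 60 days = 14 August 2028.
Adding 30 calendar days to 14 August 2028 gives 13 September 2028, which is the date payment becomes effective. 13 September 2028 is a Wednesday and is not a listed holiday, so no roll-forward applies.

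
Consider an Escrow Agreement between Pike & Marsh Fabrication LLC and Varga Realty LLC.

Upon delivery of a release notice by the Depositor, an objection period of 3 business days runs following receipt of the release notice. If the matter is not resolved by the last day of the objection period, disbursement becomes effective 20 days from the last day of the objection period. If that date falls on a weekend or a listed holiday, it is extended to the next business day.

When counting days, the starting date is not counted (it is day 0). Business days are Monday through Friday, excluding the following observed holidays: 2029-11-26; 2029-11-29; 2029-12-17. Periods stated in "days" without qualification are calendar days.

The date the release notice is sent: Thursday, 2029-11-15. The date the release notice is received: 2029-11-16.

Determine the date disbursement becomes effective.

The last day of the objection period: 3 business days after Friday, 2029-11-16, skipping weekends — Nov 19, Nov 20, Nov 21 — lands on Wednesday, 2029-11-21.
The date disbursement becomes effective: 2029-11-21 + 20 days = 2029-12-11. 2029-12-11 is a Tuesday and is not a listed holiday, so no roll-forward applies.

2029-12-11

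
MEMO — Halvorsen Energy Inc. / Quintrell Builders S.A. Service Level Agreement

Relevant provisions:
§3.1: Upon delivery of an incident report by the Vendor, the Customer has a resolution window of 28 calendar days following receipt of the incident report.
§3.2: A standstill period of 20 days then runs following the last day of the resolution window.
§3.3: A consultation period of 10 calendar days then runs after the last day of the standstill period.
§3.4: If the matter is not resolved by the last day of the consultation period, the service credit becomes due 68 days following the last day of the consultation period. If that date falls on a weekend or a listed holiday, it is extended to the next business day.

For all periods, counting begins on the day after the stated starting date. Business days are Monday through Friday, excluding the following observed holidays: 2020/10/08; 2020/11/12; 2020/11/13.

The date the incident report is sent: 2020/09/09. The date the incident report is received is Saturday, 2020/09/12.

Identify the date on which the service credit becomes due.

The last day of the resolution window: 2020/09/12 + 28 days = 2020/10/10.
The last day of the standstill period: 20 calendar days after 2020/10/10 is 2020/10/30.
Adding 10 calendar days to 2020/10/30 gives 2020/11/09, which is the last day of the consultation period.
The date on which the service credit becomes due: 68 calendar days after 2020/11/09 is 2021/01/16. That falls on a Saturday, so it rolls to the next business day, Monday, 2021/01/18.

2021/01/18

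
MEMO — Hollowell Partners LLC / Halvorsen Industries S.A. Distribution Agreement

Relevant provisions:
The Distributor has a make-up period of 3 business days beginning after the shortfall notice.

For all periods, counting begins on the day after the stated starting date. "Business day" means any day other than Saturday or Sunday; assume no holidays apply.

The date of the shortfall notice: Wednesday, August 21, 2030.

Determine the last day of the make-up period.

August 26, 2030

From Wednesday, August 21, 2030, 3 business days (Aug 22, Aug 23, Aug 26, skipping weekends) brings us to Monday, August 26, 2030, which is the last day of the make-up period.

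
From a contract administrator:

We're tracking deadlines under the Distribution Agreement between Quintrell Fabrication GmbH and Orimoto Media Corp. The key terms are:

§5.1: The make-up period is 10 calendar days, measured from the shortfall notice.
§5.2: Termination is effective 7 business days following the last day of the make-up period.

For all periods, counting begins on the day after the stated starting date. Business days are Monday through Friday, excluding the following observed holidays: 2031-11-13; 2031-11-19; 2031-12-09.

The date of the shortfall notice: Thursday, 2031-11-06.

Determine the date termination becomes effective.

Adding 10 calendar days to 2031-11-06 gives 2031-11-16, which is the last day of the make-up period.
From Sunday, 2031-11-16, 7 business days (Nov 17, Nov 18, Nov 20, Nov 21, Nov 24, Nov 25, Nov 26, skipping weekends and the listed holiday on Nov 19) brings us to Wednesday, 2031-11-26, which is the date termination becomes effective.

2031-11-26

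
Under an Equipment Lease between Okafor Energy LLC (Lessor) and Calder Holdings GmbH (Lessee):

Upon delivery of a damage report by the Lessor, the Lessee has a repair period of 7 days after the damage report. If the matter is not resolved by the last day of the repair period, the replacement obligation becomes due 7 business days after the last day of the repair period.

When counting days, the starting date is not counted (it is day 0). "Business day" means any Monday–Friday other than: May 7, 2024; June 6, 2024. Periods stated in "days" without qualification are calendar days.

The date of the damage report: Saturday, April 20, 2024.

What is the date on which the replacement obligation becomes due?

The last day of the repair period: 7 calendar days after April 20, 2024 is April 27, 2024.
The date on which the replacement obligation becomes due: counting 7 business days from Saturday, April 27, 2024 (Apr 29, Apr 30, May 1, May 2, May 3, May 6, May 8, skipping weekends and the listed holiday on May 7) reaches Wednesday, May 8, 2024.

May 8, 2024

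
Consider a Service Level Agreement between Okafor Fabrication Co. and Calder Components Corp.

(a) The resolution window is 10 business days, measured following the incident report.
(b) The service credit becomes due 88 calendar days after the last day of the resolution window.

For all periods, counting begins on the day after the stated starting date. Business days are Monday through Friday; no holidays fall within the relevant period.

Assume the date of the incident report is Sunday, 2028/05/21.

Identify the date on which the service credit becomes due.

From Sunday, 2028/05/21, 10 business days (May 22, May 23, May 24, May 25, May 26, May 29, May 30, May 31, Jun 1, Jun 2, skipping weekends) brings us to Friday, 2028/06/02, which is the last day of the resolution window.
Adding 88 calendar days to 2028/06/02 gives 2028/08/29, which is the date on which the service credit becomes due.

2028/08/29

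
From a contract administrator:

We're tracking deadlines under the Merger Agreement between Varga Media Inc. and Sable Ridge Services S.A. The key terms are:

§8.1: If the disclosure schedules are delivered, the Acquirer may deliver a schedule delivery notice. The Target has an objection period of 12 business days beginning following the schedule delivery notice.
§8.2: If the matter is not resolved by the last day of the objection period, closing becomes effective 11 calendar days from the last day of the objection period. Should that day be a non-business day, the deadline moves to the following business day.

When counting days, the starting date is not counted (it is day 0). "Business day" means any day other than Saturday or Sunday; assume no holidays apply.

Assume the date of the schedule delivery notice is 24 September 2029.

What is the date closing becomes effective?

22 October 2029

From Monday, 24 September 2029, 12 business days (Sep 25, Sep 26, Sep 27, Sep 28, …, Oct 8, Oct 9, Oct 10, skipping weekends) brings us to Wednesday, 10 October 2029, which is the last day of the objection period.
Adding 11 calendar days to 10 October 2029 gives 21 October 2029, which is the date closing becomes effective. That falls on a Sunday, so it rolls to the next business day, Monday, 22 October 2029.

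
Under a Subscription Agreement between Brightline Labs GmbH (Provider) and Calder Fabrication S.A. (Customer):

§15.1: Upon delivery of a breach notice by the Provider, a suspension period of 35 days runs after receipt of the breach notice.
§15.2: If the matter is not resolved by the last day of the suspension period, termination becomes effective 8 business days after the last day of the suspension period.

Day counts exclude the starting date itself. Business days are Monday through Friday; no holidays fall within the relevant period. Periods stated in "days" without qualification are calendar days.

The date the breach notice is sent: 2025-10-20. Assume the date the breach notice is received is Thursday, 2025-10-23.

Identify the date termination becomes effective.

The last day of the suspension period: 35 calendar days after 2025-10-23 is 2025-11-27.
The date termination becomes effective: 8 business days after Thursday, 2025-11-27, skipping weekends — Nov 28, Dec 1, Dec 2, Dec 3, Dec 4, Dec 5, Dec 8, Dec 9 — lands on Tuesday, 2025-12-09.

2025-12-09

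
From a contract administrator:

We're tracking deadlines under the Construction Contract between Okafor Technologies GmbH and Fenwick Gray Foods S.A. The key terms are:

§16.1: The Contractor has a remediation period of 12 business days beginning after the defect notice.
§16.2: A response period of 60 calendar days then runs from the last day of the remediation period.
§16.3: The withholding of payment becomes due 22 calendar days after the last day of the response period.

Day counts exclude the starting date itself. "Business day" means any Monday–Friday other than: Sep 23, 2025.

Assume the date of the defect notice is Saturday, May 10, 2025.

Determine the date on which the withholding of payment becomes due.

Aug 17, 2025

The last day of the remediation period: 12 business days after Saturday, May 10, 2025, skipping weekends — May 12, May 13, May 14, May 15, …, May 23, May 26, May 27 — lands on Tuesday, May 27, 2025.
The last day of the response period: May 27, 2025 + 60 days = Jul 26, 2025.
The date on which the withholding of payment becomes due: 22 calendar days after Jul 26, 2025 is Aug 17, 2025.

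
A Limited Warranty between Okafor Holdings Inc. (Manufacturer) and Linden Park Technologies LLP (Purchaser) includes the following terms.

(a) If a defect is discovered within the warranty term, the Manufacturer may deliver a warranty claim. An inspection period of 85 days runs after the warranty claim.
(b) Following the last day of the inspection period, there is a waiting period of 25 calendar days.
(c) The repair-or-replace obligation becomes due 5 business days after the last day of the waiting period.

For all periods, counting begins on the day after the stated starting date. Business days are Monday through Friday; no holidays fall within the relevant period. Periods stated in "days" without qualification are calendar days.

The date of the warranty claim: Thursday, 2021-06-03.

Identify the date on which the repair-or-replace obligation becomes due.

2021-09-28

Adding 85 calendar days to 2021-06-03 gives 2021-08-27, which is the last day of the inspection period.
The last day of the waiting period: 2021-08-27 + 25 days = 2021-09-21.
The date on which the repair-or-replace obligation becomes due: counting 5 business days from Tuesday, 2021-09-21 (Sep 22, Sep 23, Sep 24, Sep 27, Sep 28, skipping weekends) reaches Tuesday, 2021-09-28.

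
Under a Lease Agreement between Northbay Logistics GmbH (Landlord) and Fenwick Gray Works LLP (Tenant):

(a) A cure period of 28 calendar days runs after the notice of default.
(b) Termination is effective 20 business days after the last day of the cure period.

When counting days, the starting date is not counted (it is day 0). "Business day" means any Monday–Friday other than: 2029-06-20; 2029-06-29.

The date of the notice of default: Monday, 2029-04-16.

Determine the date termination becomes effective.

2029-06-11

The last day of the cure period: 28 calendar days after 2029-04-16 is 2029-05-14.
The date termination becomes effective: counting 20 business days from Monday, 2029-05-14 (May 15, May 16, May 17, May 18, …, Jun 7, Jun 8, Jun 11, skipping weekends) reaches Monday, 2029-06-11.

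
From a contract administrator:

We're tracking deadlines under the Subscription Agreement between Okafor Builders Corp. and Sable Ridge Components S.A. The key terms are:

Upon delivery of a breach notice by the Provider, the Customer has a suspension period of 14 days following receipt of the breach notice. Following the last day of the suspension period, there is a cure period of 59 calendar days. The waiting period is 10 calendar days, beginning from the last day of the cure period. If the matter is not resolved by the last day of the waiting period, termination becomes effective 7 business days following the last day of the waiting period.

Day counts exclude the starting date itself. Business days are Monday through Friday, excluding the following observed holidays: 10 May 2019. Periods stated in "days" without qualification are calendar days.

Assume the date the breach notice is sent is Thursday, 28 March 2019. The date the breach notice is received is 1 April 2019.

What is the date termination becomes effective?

Adding 14 calendar days to 1 April 2019 gives 15 April 2019, which is the last day of the suspension period.
Adding 59 calendar days to 15 April 2019 gives 13 June 2019, which is the last day of the cure period.
The last day of the waiting period: 13 June 2019 + 10 days = 23 June 2019.
The date termination becomes effective: 7 business days after Sunday, 23 June 2019, skipping weekends — Jun 24, Jun 25, Jun 26, Jun 27, Jun 28, Jul 1, Jul 2 — lands on Tuesday, 2 July 2019.

2 July 2019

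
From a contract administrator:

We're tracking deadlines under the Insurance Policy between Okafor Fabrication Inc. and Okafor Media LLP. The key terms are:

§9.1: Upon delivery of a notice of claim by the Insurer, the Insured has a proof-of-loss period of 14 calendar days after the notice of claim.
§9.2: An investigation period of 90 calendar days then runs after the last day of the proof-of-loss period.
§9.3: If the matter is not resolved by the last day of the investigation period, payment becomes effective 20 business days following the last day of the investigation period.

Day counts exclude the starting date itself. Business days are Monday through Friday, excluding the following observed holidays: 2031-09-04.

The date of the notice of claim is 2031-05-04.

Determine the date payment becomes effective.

The last day of the proof-of-loss period: 14 calendar days after 2031-05-04 is 2031-05-18.
Adding 90 calendar days to 2031-05-18 gives 2031-08-16, which is the last day of the investigation period.
The date payment becomes effective: counting 20 business days from Saturday, 2031-08-16 (Aug 18, Aug 19, Aug 20, Aug 21, …, Sep 11, Sep 12, Sep 15, skipping weekends and the listed holiday on Sep 4) reaches Monday, 2031-09-15.

2031-09-15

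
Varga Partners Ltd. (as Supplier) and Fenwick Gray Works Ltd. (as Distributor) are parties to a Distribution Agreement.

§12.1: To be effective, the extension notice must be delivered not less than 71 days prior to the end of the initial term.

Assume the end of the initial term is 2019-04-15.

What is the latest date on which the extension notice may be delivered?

2019-04-15 minus 71 days is 2019-02-03.

2019-02-03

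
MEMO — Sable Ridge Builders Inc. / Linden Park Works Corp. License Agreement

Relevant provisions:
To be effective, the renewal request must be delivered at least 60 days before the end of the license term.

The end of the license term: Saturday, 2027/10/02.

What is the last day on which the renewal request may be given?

2027/08/03

Counting back 60 calendar days from 2027/10/02 gives 2027/08/03.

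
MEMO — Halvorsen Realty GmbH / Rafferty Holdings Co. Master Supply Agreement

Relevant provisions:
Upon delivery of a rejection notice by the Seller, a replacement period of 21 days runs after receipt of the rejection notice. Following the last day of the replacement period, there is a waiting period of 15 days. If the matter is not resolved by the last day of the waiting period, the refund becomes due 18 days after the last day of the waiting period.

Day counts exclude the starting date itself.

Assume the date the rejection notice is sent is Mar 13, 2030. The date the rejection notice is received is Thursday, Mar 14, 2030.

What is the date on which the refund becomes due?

The last day of the replacement period: Mar 14, 2030 + 21 days = Apr 4, 2030.
The last day of the waiting period: 15 calendar days after Apr 4, 2030 is Apr 19, 2030.
The date on which the refund becomes due: 18 calendar days after Apr 19, 2030 is May 7, 2030.

May 7, 2030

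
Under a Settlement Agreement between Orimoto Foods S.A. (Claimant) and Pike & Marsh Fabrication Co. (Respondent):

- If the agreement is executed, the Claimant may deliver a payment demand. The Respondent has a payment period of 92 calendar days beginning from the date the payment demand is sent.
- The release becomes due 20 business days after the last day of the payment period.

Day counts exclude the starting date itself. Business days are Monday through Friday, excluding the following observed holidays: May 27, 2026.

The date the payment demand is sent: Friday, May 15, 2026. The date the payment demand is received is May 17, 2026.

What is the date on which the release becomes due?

Adding 92 calendar days to May 15, 2026 gives August 15, 2026, which is the last day of the payment period.
The date on which the release becomes due: counting 20 business days from Saturday, August 15, 2026 (Aug 17, Aug 18, Aug 19, Aug 20, …, Sep 9, Sep 10, Sep 11, skipping weekends) reaches Friday, September 11, 2026.

September 11, 2026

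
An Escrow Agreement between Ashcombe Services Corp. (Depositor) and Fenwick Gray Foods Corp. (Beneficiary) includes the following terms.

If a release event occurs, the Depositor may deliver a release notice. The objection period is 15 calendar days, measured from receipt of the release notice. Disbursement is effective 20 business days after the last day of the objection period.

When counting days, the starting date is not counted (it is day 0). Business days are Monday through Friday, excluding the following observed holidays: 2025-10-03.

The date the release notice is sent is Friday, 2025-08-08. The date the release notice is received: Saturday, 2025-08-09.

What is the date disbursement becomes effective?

2025-09-19

Adding 15 calendar days to 2025-08-09 gives 2025-08-24, which is the last day of the objection period.
The date disbursement becomes effective: 20 business days after Sunday, 2025-08-24, skipping weekends — Aug 25, Aug 26, Aug 27, Aug 28, …, Sep 17, Sep 18, Sep 19 — lands on Friday, 2025-09-19.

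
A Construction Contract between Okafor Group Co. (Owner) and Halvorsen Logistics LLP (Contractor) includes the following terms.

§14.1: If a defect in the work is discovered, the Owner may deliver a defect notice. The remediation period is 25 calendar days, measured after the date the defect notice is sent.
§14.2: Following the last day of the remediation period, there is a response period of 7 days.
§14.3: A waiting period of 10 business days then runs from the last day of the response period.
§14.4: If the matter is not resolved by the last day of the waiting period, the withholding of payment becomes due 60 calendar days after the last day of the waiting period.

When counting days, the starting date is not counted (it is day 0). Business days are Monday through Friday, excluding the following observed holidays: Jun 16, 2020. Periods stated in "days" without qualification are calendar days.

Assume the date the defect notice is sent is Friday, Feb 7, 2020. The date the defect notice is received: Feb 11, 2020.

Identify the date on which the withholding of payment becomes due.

May 23, 2020

The last day of the remediation period: 25 calendar days after Feb 7, 2020 is Mar 3, 2020.
The last day of the response period: 7 calendar days after Mar 3, 2020 is Mar 10, 2020.
The last day of the waiting period: counting 10 business days from Tuesday, Mar 10, 2020 (Mar 11, Mar 12, Mar 13, Mar 16, Mar 17, Mar 18, Mar 19, Mar 20, Mar 23, Mar 24, skipping weekends) reaches Tuesday, Mar 24, 2020.
The date on which the withholding of payment becomes due: 60 calendar days after Mar 24, 2020 is May 23, 2020.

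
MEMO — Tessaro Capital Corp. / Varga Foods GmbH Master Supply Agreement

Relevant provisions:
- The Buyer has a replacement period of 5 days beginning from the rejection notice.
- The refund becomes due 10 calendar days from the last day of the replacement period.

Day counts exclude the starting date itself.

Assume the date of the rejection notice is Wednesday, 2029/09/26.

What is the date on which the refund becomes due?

2029/10/11

The last day of the replacement period: 2029/09/26 + 5 days = 2029/10/01.
The date on which the refund becomes due: 10 calendar days after 2029/10/01 is 2029/10/11.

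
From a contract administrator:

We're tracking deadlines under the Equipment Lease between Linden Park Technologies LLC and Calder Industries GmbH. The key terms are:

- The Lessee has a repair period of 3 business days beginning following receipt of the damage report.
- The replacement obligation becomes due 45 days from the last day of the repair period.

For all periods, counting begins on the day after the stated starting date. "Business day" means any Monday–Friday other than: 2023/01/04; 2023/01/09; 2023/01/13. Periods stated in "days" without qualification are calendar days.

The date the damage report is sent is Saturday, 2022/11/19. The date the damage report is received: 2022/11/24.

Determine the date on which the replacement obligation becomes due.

From Thursday, 2022/11/24, 3 business days (Nov 25, Nov 28, Nov 29, skipping weekends) brings us to Tuesday, 2022/11/29, which is the last day of the repair period.
Adding 45 calendar days to 2022/11/29 gives 2023/01/13, which is the date on which the replacement obligation becomes due.

2023/01/13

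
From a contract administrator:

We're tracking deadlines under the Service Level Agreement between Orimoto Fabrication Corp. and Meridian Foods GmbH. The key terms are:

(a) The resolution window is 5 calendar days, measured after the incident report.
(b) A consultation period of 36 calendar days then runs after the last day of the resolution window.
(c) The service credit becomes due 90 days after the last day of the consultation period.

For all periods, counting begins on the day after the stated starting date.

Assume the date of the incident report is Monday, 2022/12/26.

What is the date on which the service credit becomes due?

2023/05/06

The last day of the resolution window: 2022/12/26 + 5 days = 2022/12/31.
The last day of the consultation period: 36 calendar days after 2022/12/31 is 2023/02/05.
The date on which the service credit becomes due: 2023/02/05 + 90 days = 2023/05/06.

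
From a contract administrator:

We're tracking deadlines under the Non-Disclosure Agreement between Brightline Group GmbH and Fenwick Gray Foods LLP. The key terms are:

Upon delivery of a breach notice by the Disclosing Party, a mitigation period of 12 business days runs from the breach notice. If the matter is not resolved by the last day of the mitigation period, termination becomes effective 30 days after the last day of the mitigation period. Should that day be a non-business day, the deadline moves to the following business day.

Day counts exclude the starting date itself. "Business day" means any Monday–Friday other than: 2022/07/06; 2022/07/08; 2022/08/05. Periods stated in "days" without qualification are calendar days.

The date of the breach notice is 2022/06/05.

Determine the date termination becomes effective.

2022/07/21

The last day of the mitigation period: counting 12 business days from Sunday, 2022/06/05 (Jun 6, Jun 7, Jun 8, Jun 9, …, Jun 17, Jun 20, Jun 21, skipping weekends) reaches Tuesday, 2022/06/21.
The date termination becomes effective: 2022/06/21 + 30 days = 2022/07/21. 2022/07/21 is a Thursday and is not a listed holiday, so no roll-forward applies.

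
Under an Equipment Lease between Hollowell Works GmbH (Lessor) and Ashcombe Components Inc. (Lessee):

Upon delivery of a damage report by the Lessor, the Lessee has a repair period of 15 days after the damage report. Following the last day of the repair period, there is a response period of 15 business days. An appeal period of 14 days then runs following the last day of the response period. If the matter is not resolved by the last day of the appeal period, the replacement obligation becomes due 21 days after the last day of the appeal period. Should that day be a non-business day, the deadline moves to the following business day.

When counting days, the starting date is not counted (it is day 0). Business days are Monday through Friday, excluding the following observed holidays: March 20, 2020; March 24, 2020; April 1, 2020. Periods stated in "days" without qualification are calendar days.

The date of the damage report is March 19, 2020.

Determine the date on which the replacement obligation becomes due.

May 29, 2020

The last day of the repair period: 15 calendar days after March 19, 2020 is April 3, 2020.
The last day of the response period: 15 business days after Friday, April 3, 2020, skipping weekends — Apr 6, Apr 7, Apr 8, Apr 9, …, Apr 22, Apr 23, Apr 24 — lands on Friday, April 24, 2020.
The last day of the appeal period: 14 calendar days after April 24, 2020 is May 8, 2020.
The date on which the replacement obligation becomes due: May 8, 2020 + 21 days = May 29, 2020. May 29, 2020 is a Friday and is not a listed holiday, so no roll-forward applies.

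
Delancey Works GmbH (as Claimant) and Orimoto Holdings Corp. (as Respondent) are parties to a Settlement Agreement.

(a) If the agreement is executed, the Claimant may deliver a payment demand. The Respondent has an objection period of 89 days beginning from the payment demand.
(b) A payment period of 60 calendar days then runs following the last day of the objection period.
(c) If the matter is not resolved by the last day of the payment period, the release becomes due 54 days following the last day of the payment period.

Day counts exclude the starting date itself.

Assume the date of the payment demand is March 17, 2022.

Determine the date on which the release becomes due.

The last day of the objection period: 89 calendar days after March 17, 2022 is June 14, 2022.
The last day of the payment period: June 14, 2022 + 60 days = August 13, 2022.
The date on which the release becomes due: August 13, 2022 + 54 days = October 6, 2022.

October 6, 2022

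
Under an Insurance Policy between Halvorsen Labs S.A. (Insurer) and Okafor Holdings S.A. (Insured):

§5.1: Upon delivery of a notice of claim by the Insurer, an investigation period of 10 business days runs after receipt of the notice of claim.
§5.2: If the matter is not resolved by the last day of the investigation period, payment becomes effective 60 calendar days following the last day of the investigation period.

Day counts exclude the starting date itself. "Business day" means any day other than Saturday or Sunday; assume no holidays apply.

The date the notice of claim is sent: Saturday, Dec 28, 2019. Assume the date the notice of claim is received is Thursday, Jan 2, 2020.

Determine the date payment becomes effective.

Mar 16, 2020

The last day of the investigation period: 10 business days after Thursday, Jan 2, 2020, skipping weekends — Jan 3, Jan 6, Jan 7, Jan 8, Jan 9, Jan 10, Jan 13, Jan 14, Jan 15, Jan 16 — lands on Thursday, Jan 16, 2020.
The date payment becomes effective: Jan 16, 2020 + 60 days = Mar 16, 2020.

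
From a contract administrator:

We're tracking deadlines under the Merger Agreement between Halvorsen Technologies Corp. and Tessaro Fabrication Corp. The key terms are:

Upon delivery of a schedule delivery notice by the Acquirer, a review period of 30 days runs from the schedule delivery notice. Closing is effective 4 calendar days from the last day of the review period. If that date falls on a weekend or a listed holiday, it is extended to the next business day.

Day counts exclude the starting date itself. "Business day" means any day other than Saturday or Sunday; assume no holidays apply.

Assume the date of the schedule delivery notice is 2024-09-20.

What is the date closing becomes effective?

2024-10-24

The last day of the review period: 30 calendar days after 2024-09-20 is 2024-10-20.
Adding 4 calendar days to 2024-10-20 gives 2024-10-24, which is the date closing becomes effective. 2024-10-24 is a Thursday, so no roll-forward applies.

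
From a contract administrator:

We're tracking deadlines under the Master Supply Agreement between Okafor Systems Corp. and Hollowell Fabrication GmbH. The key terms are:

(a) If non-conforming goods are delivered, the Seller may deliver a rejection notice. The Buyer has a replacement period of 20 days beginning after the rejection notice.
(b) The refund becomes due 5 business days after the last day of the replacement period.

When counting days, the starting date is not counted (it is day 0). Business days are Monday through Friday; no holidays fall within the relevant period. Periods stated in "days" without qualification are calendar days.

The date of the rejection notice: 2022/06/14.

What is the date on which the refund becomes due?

The last day of the replacement period: 20 calendar days after 2022/06/14 is 2022/07/04.
From Monday, 2022/07/04, 5 business days (Jul 5, Jul 6, Jul 7, Jul 8, Jul 11, skipping weekends) brings us to Monday, 2022/07/11, which is the date on which the refund becomes due.

2022/07/11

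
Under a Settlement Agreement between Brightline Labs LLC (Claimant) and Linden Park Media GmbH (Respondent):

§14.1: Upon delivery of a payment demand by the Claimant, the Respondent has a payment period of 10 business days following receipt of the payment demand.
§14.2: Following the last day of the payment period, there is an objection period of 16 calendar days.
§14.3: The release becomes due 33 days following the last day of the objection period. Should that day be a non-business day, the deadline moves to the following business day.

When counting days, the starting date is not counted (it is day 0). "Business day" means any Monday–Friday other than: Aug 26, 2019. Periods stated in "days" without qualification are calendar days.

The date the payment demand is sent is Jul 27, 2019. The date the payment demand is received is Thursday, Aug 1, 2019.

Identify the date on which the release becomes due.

The last day of the payment period: 10 business days after Thursday, Aug 1, 2019, skipping weekends — Aug 2, Aug 5, Aug 6, Aug 7, Aug 8, Aug 9, Aug 12, Aug 13, Aug 14, Aug 15 — lands on Thursday, Aug 15, 2019.
Adding 16 calendar days to Aug 15, 2019 gives Aug 31, 2019, which is the last day of the objection period.
The date on which the release becomes due: 33 calendar days after Aug 31, 2019 is Oct 3, 2019. Oct 3, 2019 is a Thursday and is not a listed holiday, so no roll-forward applies.

Oct 3, 2019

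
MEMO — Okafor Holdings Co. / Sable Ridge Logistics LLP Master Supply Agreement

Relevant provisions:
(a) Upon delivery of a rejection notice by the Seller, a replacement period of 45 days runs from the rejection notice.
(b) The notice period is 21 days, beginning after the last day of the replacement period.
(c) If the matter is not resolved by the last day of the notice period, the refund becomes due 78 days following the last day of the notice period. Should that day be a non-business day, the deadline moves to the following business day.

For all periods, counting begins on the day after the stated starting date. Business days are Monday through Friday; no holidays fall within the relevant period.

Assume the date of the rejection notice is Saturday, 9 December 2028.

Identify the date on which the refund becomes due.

2 May 2029

The last day of the replacement period: 45 calendar days after 9 December 2028 is 23 January 2029.
Adding 21 calendar days to 23 January 2029 gives 13 February 2029, which is the last day of the notice period.
The date on which the refund becomes due: 78 calendar days after 13 February 2029 is 2 May 2029. 2 May 2029 is a Wednesday, so no roll-forward applies.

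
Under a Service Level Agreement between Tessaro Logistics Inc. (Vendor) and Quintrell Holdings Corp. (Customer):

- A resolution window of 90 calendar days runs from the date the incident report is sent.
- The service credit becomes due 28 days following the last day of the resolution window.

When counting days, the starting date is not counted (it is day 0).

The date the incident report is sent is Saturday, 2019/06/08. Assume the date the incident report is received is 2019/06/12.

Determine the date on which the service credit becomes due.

Adding 90 calendar days to 2019/06/08 gives 2019/09/06, which is the last day of the resolution window.
The date on which the service credit becomes due: 28 calendar days after 2019/09/06 is 2019/10/04.

2019/10/04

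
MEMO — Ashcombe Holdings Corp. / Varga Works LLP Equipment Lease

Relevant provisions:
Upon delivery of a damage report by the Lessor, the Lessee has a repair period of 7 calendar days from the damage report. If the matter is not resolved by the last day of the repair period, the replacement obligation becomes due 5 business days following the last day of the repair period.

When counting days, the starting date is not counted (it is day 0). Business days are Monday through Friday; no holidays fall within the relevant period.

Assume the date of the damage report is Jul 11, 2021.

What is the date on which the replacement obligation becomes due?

Adding 7 calendar days to Jul 11, 2021 gives Jul 18, 2021, which is the last day of the repair period.
The date on which the replacement obligation becomes due: 5 business days after Sunday, Jul 18, 2021, skipping weekends — Jul 19, Jul 20, Jul 21, Jul 22, Jul 23 — lands on Friday, Jul 23, 2021.

Jul 23, 2021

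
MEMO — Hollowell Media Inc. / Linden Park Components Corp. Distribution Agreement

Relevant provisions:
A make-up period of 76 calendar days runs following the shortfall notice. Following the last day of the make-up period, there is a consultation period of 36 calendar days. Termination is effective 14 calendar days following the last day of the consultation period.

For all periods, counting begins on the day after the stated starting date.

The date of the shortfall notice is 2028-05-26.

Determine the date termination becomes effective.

Adding 76 calendar days to 2028-05-26 gives 2028-08-10, which is the last day of the make-up period.
Adding 36 calendar days to 2028-08-10 gives 2028-09-15, which is the last day of the consultation period.
Adding 14 calendar days to 2028-09-15 gives 2028-09-29, which is the date termination becomes effective.

2028-09-29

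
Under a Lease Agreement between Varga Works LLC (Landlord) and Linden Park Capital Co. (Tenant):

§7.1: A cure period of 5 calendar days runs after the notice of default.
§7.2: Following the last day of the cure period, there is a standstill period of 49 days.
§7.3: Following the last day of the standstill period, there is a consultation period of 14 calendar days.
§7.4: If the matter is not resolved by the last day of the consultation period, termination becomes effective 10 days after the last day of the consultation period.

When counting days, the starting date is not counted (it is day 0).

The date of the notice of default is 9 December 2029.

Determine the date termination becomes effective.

Adding 5 calendar days to 9 December 2029 gives 14 December 2029, which is the last day of the cure period.
The last day of the standstill period: 49 calendar days after 14 December 2029 is 1 February 2030.
The last day of the consultation period: 14 calendar days after 1 February 2030 is 15 February 2030.
The date termination becomes effective: 10 calendar days after 15 February 2030 is 25 February 2030.

25 February 2030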